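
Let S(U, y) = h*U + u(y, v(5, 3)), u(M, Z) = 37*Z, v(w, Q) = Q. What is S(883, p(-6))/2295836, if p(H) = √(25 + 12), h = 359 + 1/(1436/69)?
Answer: 455428015/3296820496 ≈ 0.13814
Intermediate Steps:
h = 515593/1436 (h = 359 + 1/(1436*(1/69)) = 359 + 1/(1436/69) = 359 + 69/1436 = 515593/1436 ≈ 359.05)
p(H) = √37
S(U, y) = 111 + 515593*U/1436 (S(U, y) = 515593*U/1436 + 37*3 = 515593*U/1436 + 111 = 111 + 515593*U/1436)
S(883, p(-6))/2295836 = (111 + (515593/1436)*883)/2295836 = (111 + 455268619/1436)*(1/2295836) = (455428015/1436)*(1/2295836) = 455428015/3296820496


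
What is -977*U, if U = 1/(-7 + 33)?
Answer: -977/26 ≈ -37.577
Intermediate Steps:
U = 1/26 ≈ 0.038462
-977*U = -977*1/26 = -977/26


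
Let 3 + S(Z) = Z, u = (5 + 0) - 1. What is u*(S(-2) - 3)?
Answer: -32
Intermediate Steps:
u = 4 (u = 5 - 1 = 4)
S(Z) = -3 + Z
u*(S(-2) - 3) = 4*((-3 - 2) - 3) = 4*(-5 - 3) = 4*(-8) = -32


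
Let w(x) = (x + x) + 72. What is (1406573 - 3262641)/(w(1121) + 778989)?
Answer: -1856068/781303 ≈ -2.3756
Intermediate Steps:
w(x) = 72 + 2*x (w(x) = 2*x + 72 = 72 + 2*x)
(1406573 - 3262641)/(w(1121) + 778989) = (1406573 - 3262641)/((72 + 2*1121) + 778989) = -1856068/((72 + 2242) + 778989) = -1856068/(2314 + 778989) = -1856068/781303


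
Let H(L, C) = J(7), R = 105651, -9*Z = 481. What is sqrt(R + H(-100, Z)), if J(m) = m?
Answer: sqrt(105658) ≈ 325.05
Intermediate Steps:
Z = -481/9 (Z = -1/9*481 = -481/9 ≈ -53.444)
H(L, C) = 7
sqrt(R + H(-100, Z)) = sqrt(105651 + 7) = sqrt(105658)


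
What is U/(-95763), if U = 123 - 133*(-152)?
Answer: -20339/95763 ≈ -0.21239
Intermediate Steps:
U = 20339 (U = 123 + 20216 = 20339)
U/(-95763) = 20339/(-95763) = 20339*(-1/95763) = -20339/95763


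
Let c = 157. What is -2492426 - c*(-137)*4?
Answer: -2406390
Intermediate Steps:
-2492426 - c*(-137)*4 = -2492426 - 157*(-137)*4 = -2492426 - (-21509)*4 = -2492426 - 1*(-86036) = -2492426 + 86036 = -2406390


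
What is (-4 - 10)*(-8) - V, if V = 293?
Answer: -181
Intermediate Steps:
(-4 - 10)*(-8) - V = (-4 - 10)*(-8) - 1*293 = -14*(-8) - 293 = 112 - 293 = -181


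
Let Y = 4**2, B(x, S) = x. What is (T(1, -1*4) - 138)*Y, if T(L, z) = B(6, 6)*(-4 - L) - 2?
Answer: -2720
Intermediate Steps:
T(L, z) = -26 - 6*L (T(L, z) = 6*(-4 - L) - 2 = (-24 - 6*L) - 2 = -26 - 6*L)
Y = 16
(T(1, -1*4) - 138)*Y = ((-26 - 6*1) - 138)*16 = ((-26 - 6) - 138)*16 = (-32 - 138)*16 = -170*16 = -2720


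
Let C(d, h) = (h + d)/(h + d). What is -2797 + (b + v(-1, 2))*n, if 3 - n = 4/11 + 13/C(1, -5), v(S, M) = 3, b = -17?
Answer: -29171/11 ≈ -2651.9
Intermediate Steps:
C(d, h) = 1 (C(d, h) = (d + h)/(d + h) = 1)
n = -114/11 (n = 3 - (4/11 + 13/1) = 3 - (4*(1/11) + 13*1) = 3 - (4/11 + 13) = 3 - 1*147/11 = 3 - 147/11 = -114/11 ≈ -10.364)
-2797 + (b + v(-1, 2))*n = -2797 + (-17 + 3)*(-114/11) = -2797 - 14*(-114/11) = -2797 + 1596/11 = -29171/11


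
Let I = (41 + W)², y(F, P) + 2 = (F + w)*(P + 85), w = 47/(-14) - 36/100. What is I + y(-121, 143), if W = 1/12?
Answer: -674091641/25200 ≈ -26750.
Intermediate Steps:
W = 1/12 ≈ 0.083333
w = -1301/350 (w = 47*(-1/14) - 36*1/100 = -47/14 - 9/25 = -1301/350 ≈ -3.7171)
y(F, P) = -2 + (85 + P)*(-1301/350 + F) (y(F, P) = -2 + (F - 1301/350)*(P + 85) = -2 + (-1301/350 + F)*(85 + P) = -2 + (85 + P)*(-1301/350 + F))
I = 243049/144 (I = (41 + 1/12)² = (493/12)² = 243049/144 ≈ 1687.8)
I + y(-121, 143) = 243049/144 + (-22257/70 + 85*(-121) - 1301/350*143 - 121*143) = 243049/144 + (-22257/70 - 10285 - 186043/350 - 17303) = 243049/144 - 4976564/175 = -674091641/25200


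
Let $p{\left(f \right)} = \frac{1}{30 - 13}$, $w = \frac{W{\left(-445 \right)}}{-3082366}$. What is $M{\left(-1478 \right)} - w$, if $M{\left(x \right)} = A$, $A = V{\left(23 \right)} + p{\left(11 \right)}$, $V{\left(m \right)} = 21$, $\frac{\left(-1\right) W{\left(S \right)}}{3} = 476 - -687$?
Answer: $\frac{1103427715}{52400222} \approx 21.058$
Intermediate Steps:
$W{\left(S \right)} = -3489$ ($W{\left(S \right)} = - 3 \left(476 - -687\right) = - 3 \left(476 + 687\right) = \left(-3\right) 1163 = -3489$)
$w = \frac{3489}{3082366}$ ($w = - \frac{3489}{-3082366} = \left(-3489\right) \left(- \frac{1}{3082366}\right) = \frac{3489}{3082366} \approx 0.0011319$)
$p{\left(f \right)} = \frac{1}{17}$
$A = \frac{358}{17}$ ($A = 21 + \frac{1}{17} = \frac{358}{17} \approx 21.059$)
$M{\left(x \right)} = \frac{358}{17}$
$M{\left(-1478 \right)} - w = \frac{358}{17} - \frac{3489}{3082366} = \frac{1103427715}{52400222}$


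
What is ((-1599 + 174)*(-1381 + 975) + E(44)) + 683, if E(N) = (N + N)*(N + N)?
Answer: 586977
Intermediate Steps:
E(N) = 4*N² (E(N) = (2*N)*(2*N) = 4*N²)
((-1599 + 174)*(-1381 + 975) + E(44)) + 683 = ((-1599 + 174)*(-1381 + 975) + 4*44²) + 683 = (-1425*(-406) + 4*1936) + 683 = (578550 + 7744) + 683 = 586294 + 683 = 586977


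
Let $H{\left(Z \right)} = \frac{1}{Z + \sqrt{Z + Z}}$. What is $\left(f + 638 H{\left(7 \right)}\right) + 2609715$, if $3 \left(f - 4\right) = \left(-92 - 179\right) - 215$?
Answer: $\frac{13048423}{5} - \frac{638 \sqrt{14}}{35} \approx 2.6096 \cdot 10^{6}$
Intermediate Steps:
$f = -158$ ($f = 4 + \frac{\left(-92 - 179\right) - 215}{3} = 4 + \frac{-271 - 215}{3} = 4 + \frac{1}{3} \left(-486\right) = 4 - 162 = -158$)
$H{\left(Z \right)} = \frac{1}{Z + \sqrt{2} \sqrt{Z}}$ ($H{\left(Z \right)} = \frac{1}{Z + \sqrt{2 Z}} = \frac{1}{Z + \sqrt{2} \sqrt{Z}}$)
$\left(f + 638 H{\left(7 \right)}\right) + 2609715 = \left(-158 + \frac{638}{7 + \sqrt{2} \sqrt{7}}\right) + 2609715 = \left(-158 + \frac{638}{7 + \sqrt{14}}\right) + 2609715 = 2609557 + \frac{638}{7 + \sqrt{14}}$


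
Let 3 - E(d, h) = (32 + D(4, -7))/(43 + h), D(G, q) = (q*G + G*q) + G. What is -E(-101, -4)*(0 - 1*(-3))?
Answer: -137/13 ≈ -10.538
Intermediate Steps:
D(G, q) = G + 2*G*q (D(G, q) = (G*q + G*q) + G = 2*G*q + G = G + 2*G*q)
E(d, h) = 3 + 20/(43 + h) (E(d, h) = 3 - (32 + 4*(1 + 2*(-7)))/(43 + h) = 3 - (32 + 4*(1 - 14))/(43 + h) = 3 - (32 + 4*(-13))/(43 + h) = 3 - (32 - 52)/(43 + h) = 3 - (-20)/(43 + h) = 3 + 20/(43 + h))
-E(-101, -4)*(0 - 1*(-3)) = -(149 + 3*(-4))/(43 - 4)*(0 - 1*(-3)) = -(149 - 12)/39*(0 + 3) = -(1/39)*137*3 = -137*3/39 = -1*137/13 = -137/13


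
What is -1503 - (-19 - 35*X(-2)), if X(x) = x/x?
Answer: -1449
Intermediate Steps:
X(x) = 1
-1503 - (-19 - 35*X(-2)) = -1503 - (-19 - 35*1) = -1503 - (-19 - 35) = -1503 - 1*(-54) = -1503 + 54 = -1449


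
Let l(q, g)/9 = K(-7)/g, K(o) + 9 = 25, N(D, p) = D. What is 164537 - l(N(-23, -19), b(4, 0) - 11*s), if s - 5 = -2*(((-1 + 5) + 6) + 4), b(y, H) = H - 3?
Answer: 20567053/125 ≈ 1.6454e+5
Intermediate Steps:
b(y, H) = -3 + H
K(o) = 16 (K(o) = -9 + 25 = 16)
s = -23 (s = 5 - 2*(((-1 + 5) + 6) + 4) = 5 - 2*((4 + 6) + 4) = 5 - 2*(10 + 4) = 5 - 2*14 = 5 - 28 = -23)
l(q, g) = 144/g (l(q, g) = 9*(16/g) = 144/g)
164537 - l(N(-23, -19), b(4, 0) - 11*s) = 164537 - 144/((-3 + 0) - 11*(-23)) = 164537 - 144/(-3 + 253) = 164537 - 144/250 = 164537 - 1*72/125 = 164537 - 72/125 = 20567053/125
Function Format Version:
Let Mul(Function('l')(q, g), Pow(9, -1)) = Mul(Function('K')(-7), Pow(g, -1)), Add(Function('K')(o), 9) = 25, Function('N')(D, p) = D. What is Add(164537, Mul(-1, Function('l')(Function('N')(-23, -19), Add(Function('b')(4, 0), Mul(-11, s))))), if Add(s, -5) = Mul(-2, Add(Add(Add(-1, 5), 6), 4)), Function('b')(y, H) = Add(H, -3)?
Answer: Rational(20567053, 125) ≈ 1.6454e+5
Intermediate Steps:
Function('b')(y, H) = Add(-3, H)
Function('K')(o) = 16 (Function('K')(o) = Add(-9, 25) = 16)
s = -23 (s = Add(5, Mul(-2, Add(Add(Add(-1, 5), 6), 4))) = Add(5, Mul(-2, Add(Add(4, 6), 4))) = Add(5, Mul(-2, Add(10, 4))) = Add(5, Mul(-2, 14)) = Add(5, -28) = -23)
Function('l')(q, g) = Mul(144, Pow(g, -1)) (Function('l')(q, g) = Mul(9, Mul(16, Pow(g, -1))) = Mul(144, Pow(g, -1)))
Add(164537, Mul(-1, Function('l')(Function('N')(-23, -19), Add(Function('b')(4, 0), Mul(-11, s))))) = Add(164537, Mul(-1, Mul(144, Pow(Add(Add(-3, 0), Mul(-11, -23)), -1)))) = Add(164537, Mul(-1, Mul(144, Pow(Add(-3, 253), -1)))) = Add(164537, Mul(-1, Mul(144, Pow(250, -1)))) = Add(164537, Mul(-1, Mul(144, Rational(1, 250)))) = Add(164537, Mul(-1, Rational(72, 125))) = Add(164537, Rational(-72, 125)) = Rational(20567053, 125)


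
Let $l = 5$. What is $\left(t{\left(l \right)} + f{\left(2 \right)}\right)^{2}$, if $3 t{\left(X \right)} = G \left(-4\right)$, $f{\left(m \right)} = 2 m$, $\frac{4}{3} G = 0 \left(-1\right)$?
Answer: $16$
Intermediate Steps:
$G = 0$ ($G = \frac{3 \cdot 0 \left(-1\right)}{4} = \frac{3}{4} \cdot 0 = 0$)
$t{\left(X \right)} = 0$ ($t{\left(X \right)} = \frac{0 \left(-4\right)}{3} = \frac{1}{3} \cdot 0 = 0$)
$\left(t{\left(l \right)} + f{\left(2 \right)}\right)^{2} = \left(0 + 2 \cdot 2\right)^{2} = \left(0 + 4\right)^{2} = 4^{2} = 16$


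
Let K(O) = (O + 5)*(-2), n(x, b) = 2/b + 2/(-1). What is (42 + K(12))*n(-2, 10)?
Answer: -72/5 ≈ -14.400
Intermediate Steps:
n(x, b) = -2 + 2/b (n(x, b) = 2/b + 2*(-1) = 2/b - 2 = -2 + 2/b)
K(O) = -10 - 2*O (K(O) = (5 + O)*(-2) = -10 - 2*O)
(42 + K(12))*n(-2, 10) = (42 + (-10 - 2*12))*(-2 + 2/10) = (42 + (-10 - 24))*(-2 + 2*(⅒)) = (42 - 34)*(-2 + ⅕) = 8*(-9/5) = -72/5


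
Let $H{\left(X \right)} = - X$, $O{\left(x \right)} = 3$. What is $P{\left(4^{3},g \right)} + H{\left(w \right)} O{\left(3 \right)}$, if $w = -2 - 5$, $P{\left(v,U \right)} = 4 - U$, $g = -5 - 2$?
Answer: $32$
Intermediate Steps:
$g = -7$
$w = -7$
$P{\left(4^{3},g \right)} + H{\left(w \right)} O{\left(3 \right)} = \left(4 - -7\right) + \left(-1\right) \left(-7\right) 3 = \left(4 + 7\right) + 7 \cdot 3 = 11 + 21 = 32$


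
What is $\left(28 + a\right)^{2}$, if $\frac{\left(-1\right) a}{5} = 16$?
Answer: $2704$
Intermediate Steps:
$a = -80$ ($a = \left(-5\right) 16 = -80$)
$\left(28 + a\right)^{2} = \left(28 - 80\right)^{2} = \left(-52\right)^{2} = 2704$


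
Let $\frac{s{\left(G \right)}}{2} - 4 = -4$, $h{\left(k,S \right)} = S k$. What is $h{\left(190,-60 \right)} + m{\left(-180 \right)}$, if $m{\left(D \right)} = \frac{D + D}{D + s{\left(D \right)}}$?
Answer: $-11398$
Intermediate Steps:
$s{\left(G \right)} = 0$ ($s{\left(G \right)} = 8 + 2 \left(-4\right) = 8 - 8 = 0$)
$m{\left(D \right)} = 2$ ($m{\left(D \right)} = \frac{D + D}{D + 0} = \frac{2 D}{D} = 2$)
$h{\left(190,-60 \right)} + m{\left(-180 \right)} = \left(-60\right) 190 + 2 = -11400 + 2 = -11398$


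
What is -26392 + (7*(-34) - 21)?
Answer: -26651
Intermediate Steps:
-26392 + (7*(-34) - 21) = -26392 + (-238 - 21) = -26392 - 259 = -26651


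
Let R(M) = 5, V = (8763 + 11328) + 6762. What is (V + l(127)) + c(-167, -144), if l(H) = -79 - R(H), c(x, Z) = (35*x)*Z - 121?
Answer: 868328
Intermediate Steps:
V = 26853 (V = 20091 + 6762 = 26853)
c(x, Z) = -121 + 35*Z*x (c(x, Z) = 35*Z*x - 121 = -121 + 35*Z*x)
l(H) = -84 (l(H) = -79 - 1*5 = -79 - 5 = -84)
(V + l(127)) + c(-167, -144) = (26853 - 84) + (-121 + 35*(-144)*(-167)) = 26769 + (-121 + 841680) = 26769 + 841559 = 868328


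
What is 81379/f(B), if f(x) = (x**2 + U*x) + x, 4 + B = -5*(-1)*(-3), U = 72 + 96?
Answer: -81379/2850 ≈ -28.554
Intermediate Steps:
U = 168
B = -19 (B = -4 - 5*(-1)*(-3) = -4 + 5*(-3) = -4 - 15 = -19)
f(x) = x**2 + 169*x (f(x) = (x**2 + 168*x) + x = x**2 + 169*x)
81379/f(B) = 81379/((-19*(169 - 19))) = 81379/((-19*150)) = 81379/(-2850) = 81379*(-1/2850) = -81379/2850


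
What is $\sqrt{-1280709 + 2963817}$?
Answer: $6 \sqrt{46753} \approx 1297.3$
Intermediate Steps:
$\sqrt{-1280709 + 2963817} = \sqrt{1683108} = 6 \sqrt{46753}$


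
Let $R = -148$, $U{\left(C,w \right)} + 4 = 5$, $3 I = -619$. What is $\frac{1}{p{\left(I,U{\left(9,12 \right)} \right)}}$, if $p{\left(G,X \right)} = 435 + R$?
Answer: $\frac{1}{287} \approx 0.0034843$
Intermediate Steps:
$I = - \frac{619}{3}$ ($I = \frac{1}{3} \left(-619\right) = - \frac{619}{3} \approx -206.33$)
$U{\left(C,w \right)} = 1$ ($U{\left(C,w \right)} = -4 + 5 = 1$)
$p{\left(G,X \right)} = 287$ ($p{\left(G,X \right)} = 435 - 148 = 287$)
$\frac{1}{p{\left(I,U{\left(9,12 \right)} \right)}} = \frac{1}{287}$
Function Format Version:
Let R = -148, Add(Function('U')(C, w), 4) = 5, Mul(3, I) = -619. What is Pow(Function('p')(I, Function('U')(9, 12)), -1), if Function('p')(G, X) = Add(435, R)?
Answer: Rational(1, 287) ≈ 0.0034843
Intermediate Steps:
I = Rational(-619, 3) (I = Mul(Rational(1, 3), -619) = Rational(-619, 3) ≈ -206.33)
Function('U')(C, w) = 1 (Function('U')(C, w) = Add(-4, 5) = 1)
Function('p')(G, X) = 287 (Function('p')(G, X) = Add(435, -148) = 287)
Pow(Function('p')(I, Function('U')(9, 12)), -1) = Pow(287, -1) = Rational(1, 287)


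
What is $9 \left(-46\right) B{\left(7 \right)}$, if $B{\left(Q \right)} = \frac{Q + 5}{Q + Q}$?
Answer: $- \frac{2484}{7} \approx -354.86$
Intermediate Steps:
$B{\left(Q \right)} = \frac{5 + Q}{2 Q}$
$9 \left(-46\right) B{\left(7 \right)} = 9 \left(-46\right) \frac{5 + 7}{2 \cdot 7} = - 414 \cdot \frac{1}{2} \cdot \frac{1}{7} \cdot 12 = \left(-414\right) \frac{6}{7} = - \frac{2484}{7}$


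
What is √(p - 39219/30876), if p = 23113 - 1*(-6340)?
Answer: √779920563319/5146 ≈ 171.61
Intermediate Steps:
p = 29453 (p = 23113 + 6340 = 29453)
√(p - 39219/30876) = √(29453 - 39219/30876) = √(29453 - 39219*1/30876) = √(29453 - 13073/10292) = √(303117203/10292) = √779920563319/5146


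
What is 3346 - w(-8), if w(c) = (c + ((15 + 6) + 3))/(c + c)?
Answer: 3347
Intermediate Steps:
w(c) = (24 + c)/(2*c) (w(c) = (c + (21 + 3))/((2*c)) = (c + 24)*(1/(2*c)) = (24 + c)*(1/(2*c)) = (24 + c)/(2*c))
3346 - w(-8) = 3346 - (24 - 8)/(2*(-8)) = 3346 - (-1)*16/(2*8) = 3346 - 1*(-1) = 3346 + 1 = 3347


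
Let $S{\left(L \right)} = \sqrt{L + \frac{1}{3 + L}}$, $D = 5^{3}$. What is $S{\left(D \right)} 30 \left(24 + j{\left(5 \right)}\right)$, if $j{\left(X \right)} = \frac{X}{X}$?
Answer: $\frac{375 \sqrt{32002}}{8} \approx 8385.5$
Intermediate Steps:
$D = 125$
$j{\left(X \right)} = 1$
$S{\left(D \right)} 30 \left(24 + j{\left(5 \right)}\right) = \sqrt{\frac{1 + 125 \left(3 + 125\right)}{3 + 125}} \cdot 30 \left(24 + 1\right) = \sqrt{\frac{1 + 125 \cdot 128}{128}} \cdot 30 \cdot 25 = \sqrt{\frac{1 + 16000}{128}} \cdot 30 \cdot 25 = \sqrt{\frac{1}{128} \cdot 16001} \cdot 30 \cdot 25 = \sqrt{\frac{16001}{128}} \cdot 30 \cdot 25 = \frac{\sqrt{32002}}{16} \cdot 30 \cdot 25 = \frac{15 \sqrt{32002}}{8} \cdot 25 = \frac{375 \sqrt{32002}}{8}$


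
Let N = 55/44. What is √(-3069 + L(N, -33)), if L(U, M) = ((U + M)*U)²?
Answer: I*√382439/16 ≈ 38.651*I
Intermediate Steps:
N = 5/4 (N = 55*(1/44) = 5/4 ≈ 1.2500)
L(U, M) = U²*(M + U)² (L(U, M) = ((M + U)*U)² = (U*(M + U))² = U²*(M + U)²)
√(-3069 + L(N, -33)) = √(-3069 + (5/4)²*(-33 + 5/4)²) = √(-3069 + 25*(-127/4)²/16) = √(-3069 + (25/16)*(16129/16)) = √(-3069 + 403225/256) = √(-382439/256) = I*√382439/16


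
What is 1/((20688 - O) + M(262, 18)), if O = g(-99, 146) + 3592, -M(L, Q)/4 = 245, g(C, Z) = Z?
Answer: 1/15970 ≈ 6.2617e-5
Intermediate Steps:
M(L, Q) = -980 (M(L, Q) = -4*245 = -980)
O = 3738 (O = 146 + 3592 = 3738)
1/((20688 - O) + M(262, 18)) = 1/((20688 - 1*3738) - 980) = 1/((20688 - 3738) - 980) = 1/(16950 - 980) = 1/15970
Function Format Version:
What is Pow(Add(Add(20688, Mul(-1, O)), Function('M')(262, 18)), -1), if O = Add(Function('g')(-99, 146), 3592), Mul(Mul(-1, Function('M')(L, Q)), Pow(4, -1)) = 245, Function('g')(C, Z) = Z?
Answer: Rational(1, 15970) ≈ 6.2617e-5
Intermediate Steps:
Function('M')(L, Q) = -980 (Function('M')(L, Q) = Mul(-4, 245) = -980)
O = 3738 (O = Add(146, 3592) = 3738)
Pow(Add(Add(20688, Mul(-1, O)), Function('M')(262, 18)), -1) = Pow(Add(Add(20688, Mul(-1, 3738)), -980), -1) = Pow(Add(Add(20688, -3738), -980), -1) = Pow(Add(16950, -980), -1) = Pow(15970, -1) = Rational(1, 15970)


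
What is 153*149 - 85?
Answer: 22712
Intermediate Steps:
153*149 - 85 = 22797 - 85 = 22712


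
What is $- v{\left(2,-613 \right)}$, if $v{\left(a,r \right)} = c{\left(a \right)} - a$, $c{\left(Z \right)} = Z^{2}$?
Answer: $-2$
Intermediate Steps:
$v{\left(a,r \right)} = a^{2} - a$
$- v{\left(2,-613 \right)} = - 2 \left(-1 + 2\right) = - 2 \cdot 1 = \left(-1\right) 2 = -2$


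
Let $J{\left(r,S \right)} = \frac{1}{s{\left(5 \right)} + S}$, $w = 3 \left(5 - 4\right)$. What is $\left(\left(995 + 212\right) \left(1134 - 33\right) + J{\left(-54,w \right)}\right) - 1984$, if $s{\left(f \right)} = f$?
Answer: $\frac{10615385}{8} \approx 1.3269 \cdot 10^{6}$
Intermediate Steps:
$w = 3$ ($w = 3 \cdot 1 = 3$)
$J{\left(r,S \right)} = \frac{1}{5 + S}$
$\left(\left(995 + 212\right) \left(1134 - 33\right) + J{\left(-54,w \right)}\right) - 1984 = \left(\left(995 + 212\right) \left(1134 - 33\right) + \frac{1}{5 + 3}\right) - 1984 = \left(1207 \cdot 1101 + \frac{1}{8}\right) - 1984 = \left(1328907 + \frac{1}{8}\right) - 1984 = \frac{10631257}{8} - 1984 = \frac{10615385}{8}$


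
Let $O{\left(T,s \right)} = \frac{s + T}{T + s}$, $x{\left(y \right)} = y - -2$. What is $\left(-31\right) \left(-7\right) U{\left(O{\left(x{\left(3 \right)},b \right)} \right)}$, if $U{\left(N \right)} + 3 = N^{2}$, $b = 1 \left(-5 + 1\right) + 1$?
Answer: $-434$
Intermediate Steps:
$x{\left(y \right)} = 2 + y$ ($x{\left(y \right)} = y + 2 = 2 + y$)
$b = -3$ ($b = 1 \left(-4\right) + 1 = -4 + 1 = -3$)
$O{\left(T,s \right)} = 1$ ($O{\left(T,s \right)} = \frac{T + s}{T + s} = 1$)
$U{\left(N \right)} = -3 + N^{2}$
$\left(-31\right) \left(-7\right) U{\left(O{\left(x{\left(3 \right)},b \right)} \right)} = \left(-31\right) \left(-7\right) \left(-3 + 1^{2}\right) = 217 \left(-3 + 1\right) = 217 \left(-2\right) = -434$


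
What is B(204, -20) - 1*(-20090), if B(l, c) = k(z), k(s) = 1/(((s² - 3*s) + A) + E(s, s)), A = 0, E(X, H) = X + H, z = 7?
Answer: 843781/42 ≈ 20090.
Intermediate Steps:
E(X, H) = H + X
k(s) = 1/(s² - s) (k(s) = 1/(((s² - 3*s) + 0) + (s + s)) = 1/((s² - 3*s) + 2*s) = 1/(s² - s))
B(l, c) = 1/42 (B(l, c) = 1/(7*(-1 + 7)) = (⅐)/6 = (⅐)*(⅙) = 1/42)
B(204, -20) - 1*(-20090) = 1/42 - 1*(-20090) = 1/42 + 20090 = 843781/42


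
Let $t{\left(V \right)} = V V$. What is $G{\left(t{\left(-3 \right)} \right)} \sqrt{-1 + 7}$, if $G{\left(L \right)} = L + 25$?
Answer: $34 \sqrt{6} \approx 83.283$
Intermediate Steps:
$t{\left(V \right)} = V^{2}$
$G{\left(L \right)} = 25 + L$
$G{\left(t{\left(-3 \right)} \right)} \sqrt{-1 + 7} = \left(25 + \left(-3\right)^{2}\right) \sqrt{-1 + 7} = \left(25 + 9\right) \sqrt{6} = 34 \sqrt{6}$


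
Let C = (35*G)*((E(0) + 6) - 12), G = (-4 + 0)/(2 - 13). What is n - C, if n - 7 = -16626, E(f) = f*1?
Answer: -181969/11 ≈ -16543.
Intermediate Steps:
E(f) = f
n = -16619 (n = 7 - 16626 = -16619)
G = 4/11 (G = -4/(-11) = -4*(-1/11) = 4/11 ≈ 0.36364)
C = -840/11 (C = (35*(4/11))*((0 + 6) - 12) = 140*(6 - 12)/11 = (140/11)*(-6) = -840/11 ≈ -76.364)
n - C = -16619 - 1*(-840/11) = -16619 + 840/11 = -181969/11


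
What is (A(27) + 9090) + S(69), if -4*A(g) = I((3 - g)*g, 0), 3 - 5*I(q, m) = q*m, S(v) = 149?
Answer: 184777/20 ≈ 9238.8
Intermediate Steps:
I(q, m) = 3/5 - m*q/5 (I(q, m) = 3/5 - q*m/5 = 3/5 - m*q/5)
A(g) = -3/20 (A(g) = -(3/5 - 1/5*0*(3 - g)*g)/4 = -(3/5 - 1/5*0*g*(3 - g))/4 = -(3/5 + 0)/4 = -1/4*3/5 = -3/20)
(A(27) + 9090) + S(69) = (-3/20 + 9090) + 149 = 181797/20 + 149 = 184777/20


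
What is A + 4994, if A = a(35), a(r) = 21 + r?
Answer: 5050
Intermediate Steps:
A = 56 (A = 21 + 35 = 56)
A + 4994 = 56 + 4994 = 5050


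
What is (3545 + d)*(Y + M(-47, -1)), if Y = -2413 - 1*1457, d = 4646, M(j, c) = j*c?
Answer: -31314193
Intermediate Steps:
M(j, c) = c*j
Y = -3870 (Y = -2413 - 1457 = -3870)
(3545 + d)*(Y + M(-47, -1)) = (3545 + 4646)*(-3870 - 1*(-47)) = 8191*(-3870 + 47) = 8191*(-3823) = -31314193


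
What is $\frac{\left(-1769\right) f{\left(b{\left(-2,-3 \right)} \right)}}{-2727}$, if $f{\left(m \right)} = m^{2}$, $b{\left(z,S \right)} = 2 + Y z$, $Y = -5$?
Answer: $\frac{28304}{303} \approx 93.413$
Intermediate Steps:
$b{\left(z,S \right)} = 2 - 5 z$
$\frac{\left(-1769\right) f{\left(b{\left(-2,-3 \right)} \right)}}{-2727} = \frac{\left(-1769\right) \left(2 - -10\right)^{2}}{-2727} = - 1769 \left(2 + 10\right)^{2} \left(- \frac{1}{2727}\right) = - 1769 \cdot 12^{2} \left(- \frac{1}{2727}\right) = \left(-1769\right) 144 \left(- \frac{1}{2727}\right) = \left(-254736\right) \left(- \frac{1}{2727}\right) = \frac{28304}{303}$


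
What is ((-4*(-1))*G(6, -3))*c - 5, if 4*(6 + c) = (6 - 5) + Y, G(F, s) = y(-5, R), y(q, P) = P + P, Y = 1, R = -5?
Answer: 215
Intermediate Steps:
y(q, P) = 2*P
G(F, s) = -10 (G(F, s) = 2*(-5) = -10)
c = -11/2 (c = -6 + ((6 - 5) + 1)/4 = -6 + (1 + 1)/4 = -6 + (¼)*2 = -6 + ½ = -11/2 ≈ -5.5000)
((-4*(-1))*G(6, -3))*c - 5 = (-4*(-1)*(-10))*(-11/2) - 5 = (4*(-10))*(-11/2) - 5 = -40*(-11/2) - 5 = 220 - 5 = 215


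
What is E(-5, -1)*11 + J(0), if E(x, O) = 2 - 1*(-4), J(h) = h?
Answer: 66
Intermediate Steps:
E(x, O) = 6 (E(x, O) = 2 + 4 = 6)
E(-5, -1)*11 + J(0) = 6*11 + 0 = 66 + 0 = 66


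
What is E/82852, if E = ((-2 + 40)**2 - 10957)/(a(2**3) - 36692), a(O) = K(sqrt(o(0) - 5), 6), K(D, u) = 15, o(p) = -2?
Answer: 1359/434108972 ≈ 3.1305e-6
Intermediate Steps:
a(O) = 15
E = 9513/36677 (E = ((-2 + 40)**2 - 10957)/(15 - 36692) = (38**2 - 10957)/(-36677) = (1444 - 10957)*(-1/36677) = -9513*(-1/36677) = 9513/36677 ≈ 0.25937)
E/82852 = (9513/36677)/82852 = (9513/36677)*(1/82852) = 1359/434108972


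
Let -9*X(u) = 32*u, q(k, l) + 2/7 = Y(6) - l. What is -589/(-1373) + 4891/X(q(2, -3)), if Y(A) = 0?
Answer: -422708497/834784 ≈ -506.37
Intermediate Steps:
q(k, l) = -2/7 - l (q(k, l) = -2/7 + (0 - l) = -2/7 - l)
X(u) = -32*u/9
-589/(-1373) + 4891/X(q(2, -3)) = -589/(-1373) + 4891/((-32*(-2/7 - 1*(-3))/9)) = -589*(-1/1373) + 4891/((-32*(-2/7 + 3)/9)) = 589/1373 + 4891/((-32/9*19/7)) = 589/1373 + 4891/(-608/63) = 589/1373 + 4891*(-63/608) = 589/1373 - 308133/608 = -422708497/834784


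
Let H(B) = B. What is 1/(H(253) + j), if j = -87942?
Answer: -1/87689 ≈ -1.1404e-5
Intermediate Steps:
1/(H(253) + j) = 1/(253 - 87942) = 1/(-87689) = -1/87689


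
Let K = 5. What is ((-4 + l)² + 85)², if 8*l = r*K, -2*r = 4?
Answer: 3243601/256 ≈ 12670.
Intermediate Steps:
r = -2 (r = -½*4 = -2)
l = -5/4 (l = (-2*5)/8 = (⅛)*(-10) = -5/4 ≈ -1.2500)
((-4 + l)² + 85)² = ((-4 - 5/4)² + 85)² = ((-21/4)² + 85)² = (441/16 + 85)² = (1801/16)² = 3243601/256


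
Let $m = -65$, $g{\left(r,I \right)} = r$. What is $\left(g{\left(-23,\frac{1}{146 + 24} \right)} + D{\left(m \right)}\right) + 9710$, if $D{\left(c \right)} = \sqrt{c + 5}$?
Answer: $9687 + 2 i \sqrt{15} \approx 9687.0 + 7.746 i$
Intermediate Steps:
$D{\left(c \right)} = \sqrt{5 + c}$
$\left(g{\left(-23,\frac{1}{146 + 24} \right)} + D{\left(m \right)}\right) + 9710 = \left(-23 + \sqrt{5 - 65}\right) + 9710 = \left(-23 + \sqrt{-60}\right) + 9710 = \left(-23 + 2 i \sqrt{15}\right) + 9710 = 9687 + 2 i \sqrt{15}$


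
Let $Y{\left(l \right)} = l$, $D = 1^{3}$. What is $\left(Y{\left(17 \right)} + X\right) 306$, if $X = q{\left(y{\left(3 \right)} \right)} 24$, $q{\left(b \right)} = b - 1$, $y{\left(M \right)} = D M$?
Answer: $19890$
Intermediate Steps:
$D = 1$
$y{\left(M \right)} = M$ ($y{\left(M \right)} = 1 M = M$)
$q{\left(b \right)} = -1 + b$ ($q{\left(b \right)} = b - 1 = -1 + b$)
$X = 48$ ($X = \left(-1 + 3\right) 24 = 2 \cdot 24 = 48$)
$\left(Y{\left(17 \right)} + X\right) 306 = \left(17 + 48\right) 306 = 65 \cdot 306 = 19890$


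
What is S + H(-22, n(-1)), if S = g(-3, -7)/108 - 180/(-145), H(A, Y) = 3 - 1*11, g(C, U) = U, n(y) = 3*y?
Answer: -21371/3132 ≈ -6.8234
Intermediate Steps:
H(A, Y) = -8 (H(A, Y) = 3 - 11 = -8)
S = 3685/3132 (S = -7/108 - 180/(-145) = -7*1/108 - 180*(-1/145) = -7/108 + 36/29 = 3685/3132 ≈ 1.1766)
S + H(-22, n(-1)) = 3685/3132 - 8 = -21371/3132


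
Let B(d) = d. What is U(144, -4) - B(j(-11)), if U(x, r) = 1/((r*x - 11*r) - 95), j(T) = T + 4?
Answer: 4388/627 ≈ 6.9984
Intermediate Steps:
j(T) = 4 + T
U(x, r) = 1/(-95 - 11*r + r*x) (U(x, r) = 1/((-11*r + r*x) - 95) = 1/(-95 - 11*r + r*x))
U(144, -4) - B(j(-11)) = 1/(-95 - 11*(-4) - 4*144) - (4 - 11) = 1/(-95 + 44 - 576) - 1*(-7) = 1/(-627) + 7 = -1/627 + 7 = 4388/627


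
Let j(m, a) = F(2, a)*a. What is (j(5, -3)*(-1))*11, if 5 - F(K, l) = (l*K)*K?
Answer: 561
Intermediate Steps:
F(K, l) = 5 - l*K² (F(K, l) = 5 - l*K*K = 5 - K*l*K = 5 - l*K²)
j(m, a) = a*(5 - 4*a) (j(m, a) = (5 - 1*a*2²)*a = (5 - 1*a*4)*a = (5 - 4*a)*a = a*(5 - 4*a))
(j(5, -3)*(-1))*11 = (-3*(5 - 4*(-3))*(-1))*11 = (-3*(5 + 12)*(-1))*11 = (-3*17*(-1))*11 = -51*(-1)*11 = 51*11 = 561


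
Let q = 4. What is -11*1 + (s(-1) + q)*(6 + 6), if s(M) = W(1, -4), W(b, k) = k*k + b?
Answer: 241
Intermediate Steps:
W(b, k) = b + k**2 (W(b, k) = k**2 + b = b + k**2)
s(M) = 17 (s(M) = 1 + (-4)**2 = 1 + 16 = 17)
-11*1 + (s(-1) + q)*(6 + 6) = -11*1 + (17 + 4)*(6 + 6) = -11 + 21*12 = -11 + 252 = 241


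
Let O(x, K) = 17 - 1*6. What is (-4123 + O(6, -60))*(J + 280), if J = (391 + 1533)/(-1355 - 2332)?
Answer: -4237152832/3687 ≈ -1.1492e+6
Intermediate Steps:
J = -1924/3687 (J = 1924/(-3687) = 1924*(-1/3687) = -1924/3687 ≈ -0.52183)
O(x, K) = 11 (O(x, K) = 17 - 6 = 11)
(-4123 + O(6, -60))*(J + 280) = (-4123 + 11)*(-1924/3687 + 280) = -4112*1030436/3687 = -4237152832/3687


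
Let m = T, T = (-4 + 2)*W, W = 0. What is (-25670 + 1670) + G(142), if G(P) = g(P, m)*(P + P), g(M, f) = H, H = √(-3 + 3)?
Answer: -24000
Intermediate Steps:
T = 0 (T = (-4 + 2)*0 = -2*0 = 0)
H = 0 (H = √0 = 0)
m = 0
g(M, f) = 0
G(P) = 0 (G(P) = 0*(P + P) = 0*(2*P) = 0)
(-25670 + 1670) + G(142) = (-25670 + 1670) + 0 = -24000 + 0 = -24000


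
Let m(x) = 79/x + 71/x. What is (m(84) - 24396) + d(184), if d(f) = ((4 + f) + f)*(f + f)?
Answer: 1575025/14 ≈ 1.1250e+5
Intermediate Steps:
d(f) = 2*f*(4 + 2*f) (d(f) = (4 + 2*f)*(2*f) = 2*f*(4 + 2*f))
m(x) = 150/x
(m(84) - 24396) + d(184) = (150/84 - 24396) + 4*184*(2 + 184) = (150*(1/84) - 24396) + 4*184*186 = (25/14 - 24396) + 136896 = -341519/14 + 136896 = 1575025/14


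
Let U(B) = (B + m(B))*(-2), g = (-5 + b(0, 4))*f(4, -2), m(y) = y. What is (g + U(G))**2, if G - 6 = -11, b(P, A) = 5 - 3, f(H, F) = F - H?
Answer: 1444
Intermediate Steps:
b(P, A) = 2
G = -5 (G = 6 - 11 = -5)
g = 18 (g = (-5 + 2)*(-2 - 1*4) = -3*(-2 - 4) = -3*(-6) = 18)
U(B) = -4*B (U(B) = (B + B)*(-2) = (2*B)*(-2) = -4*B)
(g + U(G))**2 = (18 - 4*(-5))**2 = (18 + 20)**2 = 38**2 = 1444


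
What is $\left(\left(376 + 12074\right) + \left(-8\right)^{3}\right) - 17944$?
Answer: $-6006$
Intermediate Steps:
$\left(\left(376 + 12074\right) + \left(-8\right)^{3}\right) - 17944 = \left(12450 - 512\right) - 17944 = 11938 - 17944 = -6006$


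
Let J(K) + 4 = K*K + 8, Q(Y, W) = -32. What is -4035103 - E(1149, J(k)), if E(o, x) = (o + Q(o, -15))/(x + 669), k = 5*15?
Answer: -25413079811/6298 ≈ -4.0351e+6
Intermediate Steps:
k = 75
J(K) = 4 + K² (J(K) = -4 + (K*K + 8) = -4 + (K² + 8) = -4 + (8 + K²) = 4 + K²)
E(o, x) = (-32 + o)/(669 + x) (E(o, x) = (o - 32)/(x + 669) = (-32 + o)/(669 + x))
-4035103 - E(1149, J(k)) = -4035103 - (-32 + 1149)/(669 + (4 + 75²)) = -4035103 - 1117/(669 + (4 + 5625)) = -4035103 - 1117/(669 + 5629) = -4035103 - 1117/6298 = -25413079811/6298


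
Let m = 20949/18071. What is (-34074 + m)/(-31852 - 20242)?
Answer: 615730305/941390674 ≈ 0.65406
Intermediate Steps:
m = 20949/18071 (m = 20949*(1/18071) = 20949/18071 ≈ 1.1593)
(-34074 + m)/(-31852 - 20242) = (-34074 + 20949/18071)/(-31852 - 20242) = -615730305/18071/(-52094) = -615730305/18071*(-1/52094) = 615730305/941390674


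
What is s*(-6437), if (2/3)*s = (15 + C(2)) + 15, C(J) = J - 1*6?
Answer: -251043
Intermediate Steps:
C(J) = -6 + J (C(J) = J - 6 = -6 + J)
s = 39 (s = 3*((15 + (-6 + 2)) + 15)/2 = 3*((15 - 4) + 15)/2 = 3*(11 + 15)/2 = (3/2)*26 = 39)
s*(-6437) = 39*(-6437) = -251043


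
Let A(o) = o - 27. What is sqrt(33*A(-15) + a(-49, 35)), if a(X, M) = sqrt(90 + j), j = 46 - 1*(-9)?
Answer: sqrt(-1386 + sqrt(145)) ≈ 37.067*I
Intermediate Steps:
j = 55 (j = 46 + 9 = 55)
A(o) = -27 + o
a(X, M) = sqrt(145) (a(X, M) = sqrt(90 + 55) = sqrt(145))
sqrt(33*A(-15) + a(-49, 35)) = sqrt(33*(-27 - 15) + sqrt(145)) = sqrt(33*(-42) + sqrt(145)) = sqrt(-1386 + sqrt(145))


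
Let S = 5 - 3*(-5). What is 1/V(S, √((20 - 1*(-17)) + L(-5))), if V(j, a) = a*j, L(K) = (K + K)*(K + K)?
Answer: √137/2740 ≈ 0.0042718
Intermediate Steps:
L(K) = 4*K² (L(K) = (2*K)*(2*K) = 4*K²)
S = 20 (S = 5 + 15 = 20)
1/V(S, √((20 - 1*(-17)) + L(-5))) = 1/(√((20 - 1*(-17)) + 4*(-5)²)*20) = 1/(√((20 + 17) + 4*25)*20) = 1/(√(37 + 100)*20) = 1/(√137*20) = 1/(20*√137) = √137/2740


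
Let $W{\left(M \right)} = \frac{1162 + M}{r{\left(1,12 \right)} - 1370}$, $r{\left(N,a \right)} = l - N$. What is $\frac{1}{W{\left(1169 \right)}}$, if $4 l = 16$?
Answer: $- \frac{1367}{2331} \approx -0.58644$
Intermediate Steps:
$l = 4$ ($l = \frac{1}{4} \cdot 16 = 4$)
$r{\left(N,a \right)} = 4 - N$
$W{\left(M \right)} = - \frac{1162}{1367} - \frac{M}{1367}$ ($W{\left(M \right)} = \frac{1162 + M}{\left(4 - 1\right) - 1370} = \frac{1162 + M}{3 - 1370} = \frac{1162 + M}{-1367} = \left(1162 + M\right) \left(- \frac{1}{1367}\right) = - \frac{1162}{1367} - \frac{M}{1367}$)
$\frac{1}{W{\left(1169 \right)}} = \frac{1}{- \frac{1162}{1367} - \frac{1169}{1367}} = \frac{1}{- \frac{2331}{1367}} = - \frac{1367}{2331}$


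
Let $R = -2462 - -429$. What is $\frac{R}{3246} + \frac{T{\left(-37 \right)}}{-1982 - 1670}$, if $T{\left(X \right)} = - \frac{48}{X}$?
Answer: $- \frac{68715725}{109653126} \approx -0.62666$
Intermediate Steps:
$R = -2033$ ($R = -2462 + 429 = -2033$)
$\frac{R}{3246} + \frac{T{\left(-37 \right)}}{-1982 - 1670} = - \frac{2033}{3246} + \frac{\left(-48\right) \frac{1}{-37}}{-1982 - 1670} = \left(-2033\right) \frac{1}{3246} + \frac{\left(-48\right) \left(- \frac{1}{37}\right)}{-1982 - 1670} = - \frac{2033}{3246} + \frac{48}{37 \left(-3652\right)} = - \frac{2033}{3246} + \frac{48}{37} \left(- \frac{1}{3652}\right) = - \frac{2033}{3246} - \frac{12}{33781} = - \frac{68715725}{109653126}$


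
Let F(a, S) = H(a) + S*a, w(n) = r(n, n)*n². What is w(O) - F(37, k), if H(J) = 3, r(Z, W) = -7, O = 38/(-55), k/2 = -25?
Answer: 5577067/3025 ≈ 1843.7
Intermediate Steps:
k = -50 (k = 2*(-25) = -50)
O = -38/55 (O = 38*(-1/55) = -38/55 ≈ -0.69091)
w(n) = -7*n²
F(a, S) = 3 + S*a
w(O) - F(37, k) = -7*(-38/55)² - (3 - 50*37) = -7*1444/3025 - (3 - 1850) = -10108/3025 - 1*(-1847) = -10108/3025 + 1847 = 5577067/3025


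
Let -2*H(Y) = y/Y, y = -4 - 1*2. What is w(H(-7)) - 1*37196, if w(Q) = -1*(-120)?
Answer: -37076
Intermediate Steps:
y = -6 (y = -4 - 2 = -6)
H(Y) = 3/Y (H(Y) = -(-3)/Y = 3/Y)
w(Q) = 120
w(H(-7)) - 1*37196 = 120 - 1*37196 = 120 - 37196 = -37076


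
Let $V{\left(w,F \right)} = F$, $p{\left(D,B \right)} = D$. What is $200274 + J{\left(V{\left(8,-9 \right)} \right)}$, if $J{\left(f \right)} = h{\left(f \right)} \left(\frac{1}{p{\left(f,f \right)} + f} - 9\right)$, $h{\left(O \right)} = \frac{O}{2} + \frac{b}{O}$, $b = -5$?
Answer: $\frac{64900349}{324} \approx 2.0031 \cdot 10^{5}$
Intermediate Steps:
$h{\left(O \right)} = \frac{O}{2} - \frac{5}{O}$
$J{\left(f \right)} = \left(-9 + \frac{1}{2 f}\right) \left(\frac{f}{2} - \frac{5}{f}\right)$ ($J{\left(f \right)} = \left(\frac{f}{2} - \frac{5}{f}\right) \left(\frac{1}{f + f} - 9\right) = \left(\frac{f}{2} - \frac{5}{f}\right) \left(\frac{1}{2 f} - 9\right) = \left(\frac{f}{2} - \frac{5}{f}\right) \left(-9 + \frac{1}{2 f}\right) = \left(-9 + \frac{1}{2 f}\right) \left(\frac{f}{2} - \frac{5}{f}\right)$)
$200274 + J{\left(V{\left(8,-9 \right)} \right)} = 200274 - \frac{\left(-1 + 18 \left(-9\right)\right) \left(-10 + \left(-9\right)^{2}\right)}{4 \cdot 81} = 200274 - \frac{\left(-1 - 162\right) \left(-10 + 81\right)}{324} = 200274 - \frac{1}{324} \left(-163\right) 71 = 200274 + \frac{11573}{324} = \frac{64900349}{324}$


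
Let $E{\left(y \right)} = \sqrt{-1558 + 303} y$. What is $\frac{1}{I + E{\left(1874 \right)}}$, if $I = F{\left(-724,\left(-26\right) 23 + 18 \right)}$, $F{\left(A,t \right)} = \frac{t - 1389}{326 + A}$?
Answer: $\frac{783662}{698150487286481} - \frac{296849096 i \sqrt{1255}}{698150487286481} \approx 1.1225 \cdot 10^{-9} - 1.5063 \cdot 10^{-5} i$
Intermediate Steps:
$F{\left(A,t \right)} = \frac{-1389 + t}{326 + A}$
$E{\left(y \right)} = i y \sqrt{1255}$ ($E{\left(y \right)} = \sqrt{-1255} y = i \sqrt{1255} y = i y \sqrt{1255}$)
$I = \frac{1969}{398}$ ($I = \frac{-1389 + \left(\left(-26\right) 23 + 18\right)}{326 - 724} = \frac{-1389 + \left(-598 + 18\right)}{-398} = - \frac{-1389 - 580}{398} = \left(- \frac{1}{398}\right) \left(-1969\right) = \frac{1969}{398} \approx 4.9472$)
$\frac{1}{I + E{\left(1874 \right)}} = \frac{1}{\frac{1969}{398} + i 1874 \sqrt{1255}} = \frac{1}{\frac{1969}{398} + 1874 i \sqrt{1255}}$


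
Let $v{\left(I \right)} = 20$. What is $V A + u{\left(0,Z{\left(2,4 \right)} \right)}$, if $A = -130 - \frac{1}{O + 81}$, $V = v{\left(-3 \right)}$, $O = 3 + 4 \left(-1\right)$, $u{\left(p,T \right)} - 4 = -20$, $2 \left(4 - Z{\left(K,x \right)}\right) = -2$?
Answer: $- \frac{10465}{4} \approx -2616.3$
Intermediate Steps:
$Z{\left(K,x \right)} = 5$ ($Z{\left(K,x \right)} = 4 - -1 = 4 + 1 = 5$)
$u{\left(p,T \right)} = -16$ ($u{\left(p,T \right)} = 4 - 20 = -16$)
$O = -1$ ($O = 3 - 4 = -1$)
$V = 20$
$A = - \frac{10401}{80}$ ($A = -130 - \frac{1}{-1 + 81} = -130 - \frac{1}{80} = - \frac{10401}{80} \approx -130.01$)
$V A + u{\left(0,Z{\left(2,4 \right)} \right)} = 20 \left(- \frac{10401}{80}\right) - 16 = - \frac{10401}{4} - 16 = - \frac{10465}{4}$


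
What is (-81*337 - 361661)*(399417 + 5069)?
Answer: -157328065588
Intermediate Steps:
(-81*337 - 361661)*(399417 + 5069) = (-27297 - 361661)*404486 = -388958*404486 = -157328065588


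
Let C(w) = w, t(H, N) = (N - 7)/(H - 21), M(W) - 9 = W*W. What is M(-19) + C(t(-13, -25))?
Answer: 6306/17 ≈ 370.94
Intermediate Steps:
M(W) = 9 + W**2 (M(W) = 9 + W*W = 9 + W**2)
t(H, N) = (-7 + N)/(-21 + H)
M(-19) + C(t(-13, -25)) = (9 + (-19)**2) + (-7 - 25)/(-21 - 13) = (9 + 361) - 32/(-34) = 370 - 1/34*(-32) = 370 + 16/17 = 6306/17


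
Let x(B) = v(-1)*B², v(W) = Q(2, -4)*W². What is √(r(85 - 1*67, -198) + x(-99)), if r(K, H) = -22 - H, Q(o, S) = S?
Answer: 2*I*√9757 ≈ 197.56*I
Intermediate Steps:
v(W) = -4*W²
x(B) = -4*B² (x(B) = (-4*(-1)²)*B² = (-4*1)*B² = -4*B²)
√(r(85 - 1*67, -198) + x(-99)) = √((-22 - 1*(-198)) - 4*(-99)²) = √((-22 + 198) - 4*9801) = √(176 - 39204) = √(-39028) = 2*I*√9757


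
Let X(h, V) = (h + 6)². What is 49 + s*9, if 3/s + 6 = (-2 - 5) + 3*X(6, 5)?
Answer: 20558/419 ≈ 49.064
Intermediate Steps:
X(h, V) = (6 + h)²
s = 3/419 (s = 3/(-6 + ((-2 - 5) + 3*(6 + 6)²)) = 3/(-6 + (-7 + 3*12²)) = 3/(-6 + (-7 + 3*144)) = 3/(-6 + (-7 + 432)) = 3/(-6 + 425) = 3/419 ≈ 0.0071599)
49 + s*9 = 49 + (3/419)*9 = 49 + 27/419 = 20558/419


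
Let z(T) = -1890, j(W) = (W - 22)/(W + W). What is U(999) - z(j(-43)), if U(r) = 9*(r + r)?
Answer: 19872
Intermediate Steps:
U(r) = 18*r (U(r) = 9*(2*r) = 18*r)
j(W) = (-22 + W)/(2*W) (j(W) = (-22 + W)/((2*W)) = (-22 + W)*(1/(2*W)) = (-22 + W)/(2*W))
U(999) - z(j(-43)) = 18*999 - 1*(-1890) = 17982 + 1890 = 19872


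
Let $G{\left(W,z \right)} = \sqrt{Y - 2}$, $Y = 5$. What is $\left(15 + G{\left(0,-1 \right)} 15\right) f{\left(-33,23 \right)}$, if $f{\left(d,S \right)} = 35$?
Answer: $525 + 525 \sqrt{3} \approx 1434.3$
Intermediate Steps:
$G{\left(W,z \right)} = \sqrt{3}$ ($G{\left(W,z \right)} = \sqrt{5 - 2} = \sqrt{3}$)
$\left(15 + G{\left(0,-1 \right)} 15\right) f{\left(-33,23 \right)} = \left(15 + \sqrt{3} \cdot 15\right) 35 = \left(15 + 15 \sqrt{3}\right) 35 = 525 + 525 \sqrt{3}$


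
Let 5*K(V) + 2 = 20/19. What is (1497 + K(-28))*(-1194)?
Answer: -169783218/95 ≈ -1.7872e+6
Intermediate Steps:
K(V) = -18/95 (K(V) = -2/5 + (20/19)/5 = -2/5 + (20*(1/19))/5 = -2/5 + (1/5)*(20/19) = -2/5 + 4/19 = -18/95)
(1497 + K(-28))*(-1194) = (1497 - 18/95)*(-1194) = (142197/95)*(-1194) = -169783218/95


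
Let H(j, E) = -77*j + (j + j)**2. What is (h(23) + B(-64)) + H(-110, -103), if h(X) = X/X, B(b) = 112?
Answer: 56983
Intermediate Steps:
H(j, E) = -77*j + 4*j**2 (H(j, E) = -77*j + (2*j)**2 = -77*j + 4*j**2)
h(X) = 1
(h(23) + B(-64)) + H(-110, -103) = (1 + 112) - 110*(-77 + 4*(-110)) = 113 - 110*(-77 - 440) = 113 - 110*(-517) = 113 + 56870 = 56983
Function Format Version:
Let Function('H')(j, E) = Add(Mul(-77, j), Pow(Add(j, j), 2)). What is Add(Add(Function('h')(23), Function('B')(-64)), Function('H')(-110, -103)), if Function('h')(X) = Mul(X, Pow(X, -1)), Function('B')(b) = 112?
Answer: 56983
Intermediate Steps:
Function('H')(j, E) = Add(Mul(-77, j), Mul(4, Pow(j, 2))) (Function('H')(j, E) = Add(Mul(-77, j), Pow(Mul(2, j), 2)) = Add(Mul(-77, j), Mul(4, Pow(j, 2))))
Function('h')(X) = 1
Add(Add(Function('h')(23), Function('B')(-64)), Function('H')(-110, -103)) = Add(Add(1, 112), Mul(-110, Add(-77, Mul(4, -110)))) = Add(113, Mul(-110, Add(-77, -440))) = Add(113, Mul(-110, -517)) = Add(113, 56870) = 56983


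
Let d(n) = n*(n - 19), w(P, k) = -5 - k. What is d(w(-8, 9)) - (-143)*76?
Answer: 11330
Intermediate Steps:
d(n) = n*(-19 + n)
d(w(-8, 9)) - (-143)*76 = (-5 - 1*9)*(-19 + (-5 - 1*9)) - (-143)*76 = (-5 - 9)*(-19 + (-5 - 9)) - 1*(-10868) = -14*(-19 - 14) + 10868 = -14*(-33) + 10868 = 462 + 10868 = 11330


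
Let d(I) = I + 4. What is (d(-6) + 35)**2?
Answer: 1089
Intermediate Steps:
d(I) = 4 + I
(d(-6) + 35)**2 = ((4 - 6) + 35)**2 = (-2 + 35)**2 = 33**2 = 1089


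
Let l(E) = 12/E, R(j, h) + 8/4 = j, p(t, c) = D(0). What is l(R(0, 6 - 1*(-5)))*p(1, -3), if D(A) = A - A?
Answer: 0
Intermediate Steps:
D(A) = 0
p(t, c) = 0
R(j, h) = -2 + j
l(R(0, 6 - 1*(-5)))*p(1, -3) = (12/(-2 + 0))*0 = (12/(-2))*0 = (12*(-½))*0 = -6*0 = 0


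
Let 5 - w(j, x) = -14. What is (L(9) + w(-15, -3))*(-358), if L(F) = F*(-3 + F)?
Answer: -26134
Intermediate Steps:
w(j, x) = 19 (w(j, x) = 5 - 1*(-14) = 5 + 14 = 19)
(L(9) + w(-15, -3))*(-358) = (9*(-3 + 9) + 19)*(-358) = (9*6 + 19)*(-358) = (54 + 19)*(-358) = 73*(-358) = -26134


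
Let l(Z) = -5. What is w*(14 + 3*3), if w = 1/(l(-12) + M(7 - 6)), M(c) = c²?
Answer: -23/4 ≈ -5.7500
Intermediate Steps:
w = -¼ (w = 1/(-5 + (7 - 6)²) = 1/(-5 + 1²) = 1/(-5 + 1) = 1/(-4) = -¼ ≈ -0.25000)
w*(14 + 3*3) = -(14 + 3*3)/4 = -(14 + 9)/4 = -¼*23 = -23/4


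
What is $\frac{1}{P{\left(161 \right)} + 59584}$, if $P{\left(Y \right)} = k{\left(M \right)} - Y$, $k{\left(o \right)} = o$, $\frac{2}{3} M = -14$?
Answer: $\frac{1}{59402} \approx 1.6834 \cdot 10^{-5}$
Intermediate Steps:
$M = -21$ ($M = \frac{3}{2} \left(-14\right) = -21$)
$P{\left(Y \right)} = -21 - Y$
$\frac{1}{P{\left(161 \right)} + 59584} = \frac{1}{\left(-21 - 161\right) + 59584} = \frac{1}{-182 + 59584} = \frac{1}{59402}$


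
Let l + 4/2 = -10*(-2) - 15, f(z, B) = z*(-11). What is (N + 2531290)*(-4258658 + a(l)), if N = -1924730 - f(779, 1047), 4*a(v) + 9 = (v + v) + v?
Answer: -2619624036882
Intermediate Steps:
f(z, B) = -11*z
l = 3 (l = -2 + (-10*(-2) - 15) = -2 + (20 - 15) = -2 + 5 = 3)
a(v) = -9/4 + 3*v/4 (a(v) = -9/4 + ((v + v) + v)/4 = -9/4 + (2*v + v)/4 = -9/4 + (3*v)/4 = -9/4 + 3*v/4)
N = -1916161 (N = -1924730 - (-11)*779 = -1924730 - 1*(-8569) = -1924730 + 8569 = -1916161)
(N + 2531290)*(-4258658 + a(l)) = (-1916161 + 2531290)*(-4258658 + (-9/4 + (3/4)*3)) = 615129*(-4258658 + (-9/4 + 9/4)) = 615129*(-4258658 + 0) = 615129*(-4258658) = -2619624036882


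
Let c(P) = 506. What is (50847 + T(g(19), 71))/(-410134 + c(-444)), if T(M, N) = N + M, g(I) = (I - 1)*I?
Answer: -12815/102407 ≈ -0.12514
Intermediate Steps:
g(I) = I*(-1 + I) (g(I) = (-1 + I)*I = I*(-1 + I))
T(M, N) = M + N
(50847 + T(g(19), 71))/(-410134 + c(-444)) = (50847 + (19*(-1 + 19) + 71))/(-410134 + 506) = (50847 + (19*18 + 71))/(-409628) = (50847 + (342 + 71))*(-1/409628) = (50847 + 413)*(-1/409628) = 51260*(-1/409628) = -12815/102407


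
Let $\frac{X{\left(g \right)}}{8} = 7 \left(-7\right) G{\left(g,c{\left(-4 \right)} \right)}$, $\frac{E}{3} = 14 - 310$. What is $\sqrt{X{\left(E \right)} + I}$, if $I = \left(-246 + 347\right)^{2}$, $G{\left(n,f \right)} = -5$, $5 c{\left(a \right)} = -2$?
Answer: $\sqrt{12161} \approx 110.28$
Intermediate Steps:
$c{\left(a \right)} = - \frac{2}{5}$ ($c{\left(a \right)} = \frac{1}{5} \left(-2\right) = - \frac{2}{5}$)
$E = -888$ ($E = 3 \left(14 - 310\right) = 3 \left(-296\right) = -888$)
$I = 10201$ ($I = 101^{2} = 10201$)
$X{\left(g \right)} = 1960$ ($X{\left(g \right)} = 8 \cdot 7 \left(-7\right) \left(-5\right) = 8 \left(\left(-49\right) \left(-5\right)\right) = 8 \cdot 245 = 1960$)
$\sqrt{X{\left(E \right)} + I} = \sqrt{1960 + 10201} = \sqrt{12161}$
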